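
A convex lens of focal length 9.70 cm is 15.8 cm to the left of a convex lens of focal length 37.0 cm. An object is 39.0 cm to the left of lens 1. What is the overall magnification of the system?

m = -0.359

Lens 1: 1/d_i1 = 1/(9.70) − 1/(39.0) = 0.07745, so d_i1 = 12.91 cm; m₁ = −d_i1/d_o1 = -0.3310.
d_o2 = 15.8 − (12.91) = 2.890 cm.
Lens 2: 1/d_i2 = 1/(37.0) − 1/(2.890) = -0.3190, so d_i2 = -3.135 cm; m₂ = −d_i2/d_o2 = +1.085.
m = m₁·m₂ = (-0.3310)(+1.085) = -0.359.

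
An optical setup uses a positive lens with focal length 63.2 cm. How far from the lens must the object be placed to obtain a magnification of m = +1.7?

m = −d_i/d_o ⇒ d_i = −m·d_o.
1/f = 1/d_o + 1/d_i = 1/d_o − 1/(m·d_o) = (1 − 1/m)/d_o, so d_o = f(1 − 1/m) = (63.20)(1 − 1/(+1.7)) = 26.0 cm.

26.0 cm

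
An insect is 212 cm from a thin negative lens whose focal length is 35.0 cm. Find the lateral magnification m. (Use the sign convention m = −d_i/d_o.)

For a negative lens, f = -35.0 cm.
1/d_i = 1/f − 1/d_o = 1/(-35.00) − 1/(212) = -0.03329, so d_i = -30.04 cm.
m = −d_i/d_o = −(-30.04)/(212) = +0.142.
The image is virtual, upright and reduced, on the same side as the object.

m = +0.142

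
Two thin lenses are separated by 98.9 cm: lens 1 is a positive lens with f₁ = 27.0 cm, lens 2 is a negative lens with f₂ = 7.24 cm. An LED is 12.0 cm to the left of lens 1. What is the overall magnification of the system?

Lens 1: 1/d_i1 = 1/(27.0) − 1/(12.0) = -0.04630, so d_i1 = -21.60 cm; m₁ = −d_i1/d_o1 = +1.800.
d_o2 = 98.9 − (-21.60) = 120.5 cm.
f₂ = −7.24 cm (diverging).
Lens 2: 1/d_i2 = 1/(-7.24) − 1/(120.5) = -0.1464, so d_i2 = -6.830 cm; m₂ = −d_i2/d_o2 = +0.05668.
m = m₁·m₂ = (+1.800)(+0.05668) = +0.102.

m = +0.102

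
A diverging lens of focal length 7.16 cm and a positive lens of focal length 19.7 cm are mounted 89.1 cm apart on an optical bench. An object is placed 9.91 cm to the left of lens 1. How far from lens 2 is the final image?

Lens 1 is diverging, so f₁ = −7.16 cm.
Lens 1: 1/d_i1 = 1/f₁ − 1/d_o1 = 1/(-7.16) − 1/(9.91) = -0.2406, so d_i1 = -4.157 cm.
The intermediate image is 4.157 cm to the left of lens 1 (virtual), which is 89.1 − (-4.157) = 93.26 cm to the left of lens 2, so d_o2 = +93.26 cm.
Lens 2: 1/d_i2 = 1/f₂ − 1/d_o2 = 1/(19.7) − 1/(93.26) = 0.04004, so d_i2 = 25.0 cm.
The final image is real, 25.0 cm to the right of lens 2 (overall magnification ≈ -0.11).

25.0 cm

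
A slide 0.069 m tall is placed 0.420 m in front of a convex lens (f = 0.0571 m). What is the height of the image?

1/d_i = 1/f − 1/d_o = 1/(0.05710) − 1/(0.420) = 15.13, so d_i = 0.06608 m.
m = −d_i/d_o = -0.1573.
|h_i| = |m|·h_o = 0.1573 × 0.069 = 0.0109 m. The image is real, inverted and reduced, on the far side of the lens.

0.0109 m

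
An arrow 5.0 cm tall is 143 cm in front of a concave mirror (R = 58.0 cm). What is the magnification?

m = -0.254

f = R/2 = 58.0/2 = 29.00 cm.
1/d_i = 1/f − 1/d_o = 1/(29.00) − 1/(143) = 0.02749, so d_i = 36.38 cm.
m = −d_i/d_o = −(36.38)/(143) = -0.254.
The image is real, inverted and reduced, in front of the mirror.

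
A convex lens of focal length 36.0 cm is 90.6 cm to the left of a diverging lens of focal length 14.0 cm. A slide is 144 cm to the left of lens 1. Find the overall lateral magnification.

Lens 1: 1/d_i1 = 1/(36.0) − 1/(144) = 0.02083, so d_i1 = 48.00 cm; m₁ = −d_i1/d_o1 = -0.3333.
d_o2 = 90.6 − (48.00) = 42.60 cm.
f₂ = −14.0 cm (diverging).
Lens 2: 1/d_i2 = 1/(-14.0) − 1/(42.60) = -0.09490, so d_i2 = -10.54 cm; m₂ = −d_i2/d_o2 = +0.2473.
m = m₁·m₂ = (-0.3333)(+0.2473) = -0.0824.

m = -0.0824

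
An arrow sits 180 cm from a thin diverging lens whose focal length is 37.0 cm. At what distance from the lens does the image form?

30.7 cm

For a diverging lens, f = -37.0 cm.
Lens equation: 1/v = 1/f − 1/u = 1/(-37.00) − 1/(180) = -0.02703 − 0.005556 = -0.03258, so v = -30.7 cm.
The image is virtual, upright and reduced, on the same side as the object.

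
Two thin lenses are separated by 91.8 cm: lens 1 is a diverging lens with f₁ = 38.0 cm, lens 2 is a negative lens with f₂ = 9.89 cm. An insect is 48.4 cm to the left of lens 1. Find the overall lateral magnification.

m = +0.0354

f₁ = −38.0 cm (diverging).
Lens 1: 1/d_i1 = 1/(-38.0) − 1/(48.4) = -0.04698, so d_i1 = -21.29 cm; m₁ = −d_i1/d_o1 = +0.4399.
d_o2 = 91.8 − (-21.29) = 113.1 cm.
f₂ = −9.89 cm (diverging).
Lens 2: 1/d_i2 = 1/(-9.89) − 1/(113.1) = -0.1100, so d_i2 = -9.095 cm; m₂ = −d_i2/d_o2 = +0.08041.
m = m₁·m₂ = (+0.4399)(+0.08041) = +0.0354.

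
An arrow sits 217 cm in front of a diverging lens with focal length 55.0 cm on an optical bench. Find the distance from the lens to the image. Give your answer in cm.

43.9 cm

For a diverging lens, f = -55.0 cm.
Lens equation: 1/d_i = 1/f − 1/d_o = 1/(-55.00) − 1/(217) = -0.01818 − 0.004608 = -0.02279, so d_i = -43.9 cm.
The image is virtual, upright and reduced, on the same side as the object.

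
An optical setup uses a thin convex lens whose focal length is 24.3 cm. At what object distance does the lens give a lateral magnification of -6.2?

28.2 cm

m = −d_i/d_o ⇒ d_i = −m·d_o.
1/f = 1/d_o + 1/d_i = 1/d_o − 1/(m·d_o) = (1 − 1/m)/d_o, so d_o = f(1 − 1/m) = (24.30)(1 − 1/(-6.2)) = 28.2 cm.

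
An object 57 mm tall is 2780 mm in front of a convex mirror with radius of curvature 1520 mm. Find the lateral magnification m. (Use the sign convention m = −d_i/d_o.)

f = R/2 = 1520/2 = 760.0 mm; for a convex mirror, f = -760.0 mm.
1/d_i = 1/f − 1/d_o = 1/(-760.0) − 1/(2780) = -0.001676, so d_i = -596.8 mm.
m = −d_i/d_o = −(-596.8)/(2780) = +0.215.
The image is virtual, upright and reduced, behind the mirror.

m = +0.215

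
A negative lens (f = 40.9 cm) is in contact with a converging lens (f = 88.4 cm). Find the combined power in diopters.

P₁ = 1/f₁ = 1/(-0.409 m) = -2.445 D; P₂ = 1/f₂ = 1/(0.884 m) = +1.131 D.
For thin lenses in contact, P = P₁ + P₂ = (-2.445) + (+1.131) = -1.31 D.

P = -1.31 D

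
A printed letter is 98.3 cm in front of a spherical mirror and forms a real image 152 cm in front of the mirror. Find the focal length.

f = 59.7 cm (concave)

Real image ⇒ d_i = +152 cm.
1/f = 1/d_o + 1/d_i = 1/(98.3) + 1/(152) = 0.01675, so f = 59.7 cm.
Since f is positive, the spherical mirror is concave.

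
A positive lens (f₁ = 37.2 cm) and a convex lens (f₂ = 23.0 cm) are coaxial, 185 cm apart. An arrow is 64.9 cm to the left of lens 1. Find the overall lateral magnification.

Lens 1: 1/d_i1 = 1/(37.2) − 1/(64.9) = 0.01147, so d_i1 = 87.16 cm; m₁ = −d_i1/d_o1 = -1.343.
d_o2 = 185 − (87.16) = 97.84 cm.
Lens 2: 1/d_i2 = 1/(23.0) − 1/(97.84) = 0.03326, so d_i2 = 30.07 cm; m₂ = −d_i2/d_o2 = -0.3073.
m = m₁·m₂ = (-1.343)(-0.3073) = +0.413.

m = +0.413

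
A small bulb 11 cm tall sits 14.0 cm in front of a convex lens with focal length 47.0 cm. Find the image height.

1/d_i = 1/f − 1/d_o = 1/(47.00) − 1/(14.0) = -0.05015, so d_i = -19.94 cm.
m = −d_i/d_o = +1.424.
|h_i| = |m|·h_o = 1.424 × 11 = 15.7 cm. The image is virtual, upright and enlarged, on the same side as the object.

15.7 cm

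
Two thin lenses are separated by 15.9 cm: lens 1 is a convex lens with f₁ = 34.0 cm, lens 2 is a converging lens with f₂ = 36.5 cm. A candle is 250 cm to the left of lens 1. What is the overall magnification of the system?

Lens 1: 1/d_i1 = 1/(34.0) − 1/(250) = 0.02541, so d_i1 = 39.35 cm; m₁ = −d_i1/d_o1 = -0.1574.
d_o2 = 15.9 − (39.35) = -23.45 cm (virtual object).
Lens 2: 1/d_i2 = 1/(36.5) − 1/(-23.45) = 0.07004, so d_i2 = 14.28 cm; m₂ = −d_i2/d_o2 = +0.6088.
m = m₁·m₂ = (-0.1574)(+0.6088) = -0.0958.

m = -0.0958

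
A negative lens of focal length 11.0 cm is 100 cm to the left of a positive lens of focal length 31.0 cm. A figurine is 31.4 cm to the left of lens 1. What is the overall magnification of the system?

f₁ = −11.0 cm (diverging).
Lens 1: 1/d_i1 = 1/(-11.0) − 1/(31.4) = -0.1228, so d_i1 = -8.146 cm; m₁ = −d_i1/d_o1 = +0.2594.
d_o2 = 100 − (-8.146) = 108.1 cm.
Lens 2: 1/d_i2 = 1/(31.0) − 1/(108.1) = 0.02301, so d_i2 = 43.46 cm; m₂ = −d_i2/d_o2 = -0.4021.
m = m₁·m₂ = (+0.2594)(-0.4021) = -0.104.

m = -0.104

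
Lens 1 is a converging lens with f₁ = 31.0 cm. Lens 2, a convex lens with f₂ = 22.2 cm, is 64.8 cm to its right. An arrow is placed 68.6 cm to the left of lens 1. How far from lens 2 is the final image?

Lens 1: 1/d_i1 = 1/f₁ − 1/d_o1 = 1/(31.0) − 1/(68.6) = 0.01768, so d_i1 = 56.56 cm.
The intermediate image is 56.56 cm to the right of lens 1, which is 64.8 − (56.56) = 8.240 cm to the left of lens 2, so d_o2 = +8.240 cm.
Lens 2: 1/d_i2 = 1/f₂ − 1/d_o2 = 1/(22.2) − 1/(8.240) = -0.07631, so d_i2 = -13.1 cm.
The final image is virtual, 13.1 cm to the left of lens 2 (overall magnification ≈ -1.3).

13.1 cm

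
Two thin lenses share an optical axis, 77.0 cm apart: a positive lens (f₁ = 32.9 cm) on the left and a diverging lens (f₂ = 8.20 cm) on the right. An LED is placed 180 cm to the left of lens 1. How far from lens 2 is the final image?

6.70 cm

Lens 1: 1/d_i1 = 1/f₁ − 1/d_o1 = 1/(32.9) − 1/(180) = 0.02484, so d_i1 = 40.26 cm.
The intermediate image is 40.26 cm to the right of lens 1, which is 77.0 − (40.26) = 36.74 cm to the left of lens 2, so d_o2 = +36.74 cm.
Lens 2 is diverging, so f₂ = −8.20 cm.
Lens 2: 1/d_i2 = 1/f₂ − 1/d_o2 = 1/(-8.20) − 1/(36.74) = -0.1492, so d_i2 = -6.70 cm.
The final image is virtual, 6.70 cm to the left of lens 2 (overall magnification ≈ -0.041).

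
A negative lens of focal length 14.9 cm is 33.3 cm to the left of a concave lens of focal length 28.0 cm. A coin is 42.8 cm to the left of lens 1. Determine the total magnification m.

m = +0.0999

f₁ = −14.9 cm (diverging).
Lens 1: 1/d_i1 = 1/(-14.9) − 1/(42.8) = -0.09048, so d_i1 = -11.05 cm; m₁ = −d_i1/d_o1 = +0.2582.
d_o2 = 33.3 − (-11.05) = 44.35 cm.
f₂ = −28.0 cm (diverging).
Lens 2: 1/d_i2 = 1/(-28.0) − 1/(44.35) = -0.05826, so d_i2 = -17.16 cm; m₂ = −d_i2/d_o2 = +0.3870.
m = m₁·m₂ = (+0.2582)(+0.3870) = +0.0999.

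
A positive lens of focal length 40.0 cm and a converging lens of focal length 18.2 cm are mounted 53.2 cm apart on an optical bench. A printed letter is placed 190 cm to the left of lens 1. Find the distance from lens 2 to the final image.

2.94 cm

Lens 1: 1/d_i1 = 1/f₁ − 1/d_o1 = 1/(40.0) − 1/(190) = 0.01974, so d_i1 = 50.67 cm.
The intermediate image is 50.67 cm to the right of lens 1, which is 53.2 − (50.67) = 2.530 cm to the left of lens 2, so d_o2 = +2.530 cm.
Lens 2: 1/d_i2 = 1/f₂ − 1/d_o2 = 1/(18.2) − 1/(2.530) = -0.3403, so d_i2 = -2.94 cm.
The final image is virtual, 2.94 cm to the left of lens 2 (overall magnification ≈ -0.31).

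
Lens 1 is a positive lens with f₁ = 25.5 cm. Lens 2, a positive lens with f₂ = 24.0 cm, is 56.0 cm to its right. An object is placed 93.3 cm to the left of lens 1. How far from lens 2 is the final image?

162 cm

Lens 1: 1/d_i1 = 1/f₁ − 1/d_o1 = 1/(25.5) − 1/(93.3) = 0.02850, so d_i1 = 35.09 cm.
The intermediate image is 35.09 cm to the right of lens 1, which is 56.0 − (35.09) = 20.91 cm to the left of lens 2, so d_o2 = +20.91 cm.
Lens 2: 1/d_i2 = 1/f₂ − 1/d_o2 = 1/(24.0) − 1/(20.91) = -0.006157, so d_i2 = -162 cm.
The final image is virtual, 162 cm to the left of lens 2 (overall magnification ≈ -2.9).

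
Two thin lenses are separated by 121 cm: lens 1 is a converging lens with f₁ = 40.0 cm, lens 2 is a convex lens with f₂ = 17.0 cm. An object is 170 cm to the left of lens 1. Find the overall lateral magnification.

Lens 1: 1/d_i1 = 1/(40.0) − 1/(170) = 0.01912, so d_i1 = 52.31 cm; m₁ = −d_i1/d_o1 = -0.3077.
d_o2 = 121 − (52.31) = 68.69 cm.
Lens 2: 1/d_i2 = 1/(17.0) − 1/(68.69) = 0.04427, so d_i2 = 22.59 cm; m₂ = −d_i2/d_o2 = -0.3289.
m = m₁·m₂ = (-0.3077)(-0.3289) = +0.101.

m = +0.101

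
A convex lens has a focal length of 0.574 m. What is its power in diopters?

P = +1.74 D

P = 1/f = 1/(0.574 m) = +1.74 D.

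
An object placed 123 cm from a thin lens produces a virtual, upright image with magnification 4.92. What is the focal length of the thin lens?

f = 154 cm (converging)

m = −d_i/d_o ⇒ d_i = −m·d_o = −(+4.92)·(123) = -605.2 cm.
1/f = 1/d_o + 1/d_i = 1/(123) + 1/(-605.2) = 0.006478, so f = 154 cm.
Since f is positive, the thin lens is converging.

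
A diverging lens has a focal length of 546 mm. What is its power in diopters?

For a diverging lens, f = −546 mm.
f = -54.6 cm = -0.546 m.
P = 1/f = 1/(-0.546 m) = -1.83 D.

P = -1.83 D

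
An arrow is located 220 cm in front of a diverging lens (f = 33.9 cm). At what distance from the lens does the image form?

For a diverging lens, f = -33.9 cm.
Thin-lens equation: 1/d_i = 1/f − 1/d_o = 1/(-33.90) − 1/(220) = -0.02950 − 0.004545 = -0.03404, so d_i = -29.4 cm.
The image is virtual, upright and reduced, on the same side as the object.

29.4 cm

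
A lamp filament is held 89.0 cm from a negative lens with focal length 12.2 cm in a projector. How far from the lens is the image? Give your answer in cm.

For a negative lens, f = -12.2 cm.
Lens equation: 1/q = 1/f − 1/p = 1/(-12.20) − 1/(89.0) = -0.08197 − 0.01124 = -0.09320, so q = -10.7 cm.
The image is virtual, upright and reduced, on the same side as the object.

10.7 cm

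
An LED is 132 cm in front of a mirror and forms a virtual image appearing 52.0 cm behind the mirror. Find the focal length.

f = -85.8 cm (convex)

Virtual image ⇒ d_i = −52.0 cm.
1/f = 1/d_o + 1/d_i = 1/(132) + 1/(-52.0) = -0.01166, so f = -85.8 cm.
Since f is negative, the mirror is convex.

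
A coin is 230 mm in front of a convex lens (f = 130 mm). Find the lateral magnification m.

1/d_i = 1/f − 1/d_o = 1/(130.0) − 1/(230) = 0.003344, so d_i = 299.0 mm.
m = −d_i/d_o = −(299.0)/(230) = -1.30.
The image is real, inverted and enlarged, on the far side of the lens.

m = -1.30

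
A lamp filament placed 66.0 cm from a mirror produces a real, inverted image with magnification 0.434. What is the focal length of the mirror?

f = 20.0 cm (concave)

m = −d_i/d_o ⇒ d_i = −m·d_o = −(-0.434)·(66.0) = 28.64 cm.
1/f = 1/d_o + 1/d_i = 1/(66.0) + 1/(28.64) = 0.05007, so f = 20.0 cm.
Since f is positive, the mirror is concave.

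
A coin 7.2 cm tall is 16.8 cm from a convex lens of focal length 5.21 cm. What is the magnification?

1/d_i = 1/f − 1/d_o = 1/(5.210) − 1/(16.8) = 0.1324, so d_i = 7.552 cm.
m = −d_i/d_o = −(7.552)/(16.8) = -0.450.
The image is real, inverted and reduced, on the far side of the lens.

m = -0.450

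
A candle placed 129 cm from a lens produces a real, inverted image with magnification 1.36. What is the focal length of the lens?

f = 74.3 cm (converging)

m = −d_i/d_o ⇒ d_i = −m·d_o = −(-1.36)·(129) = 175.4 cm.
1/f = 1/d_o + 1/d_i = 1/(129) + 1/(175.4) = 0.01345, so f = 74.3 cm.
Since f is positive, the lens is converging.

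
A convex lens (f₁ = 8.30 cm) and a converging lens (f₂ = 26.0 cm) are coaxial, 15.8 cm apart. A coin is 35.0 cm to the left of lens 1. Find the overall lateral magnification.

m = -0.383

Lens 1: 1/d_i1 = 1/(8.30) − 1/(35.0) = 0.09191, so d_i1 = 10.88 cm; m₁ = −d_i1/d_o1 = -0.3109.
d_o2 = 15.8 − (10.88) = 4.920 cm.
Lens 2: 1/d_i2 = 1/(26.0) − 1/(4.920) = -0.1648, so d_i2 = -6.068 cm; m₂ = −d_i2/d_o2 = +1.233.
m = m₁·m₂ = (-0.3109)(+1.233) = -0.383.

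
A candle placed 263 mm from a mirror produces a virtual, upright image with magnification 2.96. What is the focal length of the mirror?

m = −d_i/d_o ⇒ d_i = −m·d_o = −(+2.96)·(263) = -778.5 mm.
1/f = 1/d_o + 1/d_i = 1/(263) + 1/(-778.5) = 0.002518, so f = 397 mm.
Since f is positive, the mirror is concave.

f = 397 mm (concave)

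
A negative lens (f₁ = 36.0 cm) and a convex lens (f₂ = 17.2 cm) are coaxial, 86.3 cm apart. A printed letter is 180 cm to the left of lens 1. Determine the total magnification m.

f₁ = −36.0 cm (diverging).
Lens 1: 1/d_i1 = 1/(-36.0) − 1/(180) = -0.03333, so d_i1 = -30.00 cm; m₁ = −d_i1/d_o1 = +0.1667.
d_o2 = 86.3 − (-30.00) = 116.3 cm.
Lens 2: 1/d_i2 = 1/(17.2) − 1/(116.3) = 0.04954, so d_i2 = 20.19 cm; m₂ = −d_i2/d_o2 = -0.1736.
m = m₁·m₂ = (+0.1667)(-0.1736) = -0.0289.

m = -0.0289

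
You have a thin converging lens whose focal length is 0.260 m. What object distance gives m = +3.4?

0.184 m

m = −d_i/d_o ⇒ d_i = −m·d_o.
1/f = 1/d_o + 1/d_i = 1/d_o − 1/(m·d_o) = (1 − 1/m)/d_o, so d_o = f(1 − 1/m) = (0.2600)(1 − 1/(+3.4)) = 0.184 m.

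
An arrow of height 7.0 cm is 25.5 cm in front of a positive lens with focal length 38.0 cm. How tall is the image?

21.3 cm

1/d_i = 1/f − 1/d_o = 1/(38.00) − 1/(25.5) = -0.01290, so d_i = -77.52 cm.
m = −d_i/d_o = +3.040.
|h_i| = |m|·h_o = 3.040 × 7.0 = 21.3 cm. The image is virtual, upright and enlarged, on the same side as the object.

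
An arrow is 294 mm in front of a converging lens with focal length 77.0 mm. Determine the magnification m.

1/d_i = 1/f − 1/d_o = 1/(77.00) − 1/(294) = 0.009586, so d_i = 104.3 mm.
m = −d_i/d_o = −(104.3)/(294) = -0.355.
The image is real, inverted and reduced, on the far side of the lens.

m = -0.355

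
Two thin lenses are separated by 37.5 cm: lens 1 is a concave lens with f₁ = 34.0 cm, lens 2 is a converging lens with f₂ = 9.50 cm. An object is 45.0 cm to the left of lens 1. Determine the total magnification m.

f₁ = −34.0 cm (diverging).
Lens 1: 1/d_i1 = 1/(-34.0) − 1/(45.0) = -0.05163, so d_i1 = -19.37 cm; m₁ = −d_i1/d_o1 = +0.4304.
d_o2 = 37.5 − (-19.37) = 56.87 cm.
Lens 2: 1/d_i2 = 1/(9.50) − 1/(56.87) = 0.08768, so d_i2 = 11.41 cm; m₂ = −d_i2/d_o2 = -0.2005.
m = m₁·m₂ = (+0.4304)(-0.2005) = -0.0863.

m = -0.0863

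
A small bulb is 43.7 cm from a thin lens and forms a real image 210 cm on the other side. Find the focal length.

Real image ⇒ d_i = +210 cm.
1/f = 1/d_o + 1/d_i = 1/(43.7) + 1/(210) = 0.02765, so f = 36.2 cm.
Since f is positive, the thin lens is converging.

f = 36.2 cm (converging)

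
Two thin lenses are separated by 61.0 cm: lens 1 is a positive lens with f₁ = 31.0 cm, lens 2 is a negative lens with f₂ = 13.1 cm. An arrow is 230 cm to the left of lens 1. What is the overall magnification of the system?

m = -0.0533

Lens 1: 1/d_i1 = 1/(31.0) − 1/(230) = 0.02791, so d_i1 = 35.83 cm; m₁ = −d_i1/d_o1 = -0.1558.
d_o2 = 61.0 − (35.83) = 25.17 cm.
f₂ = −13.1 cm (diverging).
Lens 2: 1/d_i2 = 1/(-13.1) − 1/(25.17) = -0.1161, so d_i2 = -8.616 cm; m₂ = −d_i2/d_o2 = +0.3423.
m = m₁·m₂ = (-0.1558)(+0.3423) = -0.0533.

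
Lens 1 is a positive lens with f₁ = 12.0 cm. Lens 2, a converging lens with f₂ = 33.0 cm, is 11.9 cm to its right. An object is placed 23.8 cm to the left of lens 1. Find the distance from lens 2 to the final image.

Lens 1: 1/d_i1 = 1/f₁ − 1/d_o1 = 1/(12.0) − 1/(23.8) = 0.04132, so d_i1 = 24.20 cm.
The intermediate image is 24.20 cm to the right of lens 1, which lies 12.30 cm to the right of lens 2 — a virtual object — so d_o2 = −12.30 cm.
Lens 2: 1/d_i2 = 1/f₂ − 1/d_o2 = 1/(33.0) − 1/(-12.30) = 0.1116, so d_i2 = 8.96 cm.
The final image is real, 8.96 cm to the right of lens 2 (overall magnification ≈ -0.74).

8.96 cm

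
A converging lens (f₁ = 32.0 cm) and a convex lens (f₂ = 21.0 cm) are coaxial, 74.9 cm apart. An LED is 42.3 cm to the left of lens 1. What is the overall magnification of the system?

Lens 1: 1/d_i1 = 1/(32.0) − 1/(42.3) = 0.007609, so d_i1 = 131.4 cm; m₁ = −d_i1/d_o1 = -3.106.
d_o2 = 74.9 − (131.4) = -56.50 cm (virtual object).
Lens 2: 1/d_i2 = 1/(21.0) − 1/(-56.50) = 0.06532, so d_i2 = 15.31 cm; m₂ = −d_i2/d_o2 = +0.2710.
m = m₁·m₂ = (-3.106)(+0.2710) = -0.842.

m = -0.842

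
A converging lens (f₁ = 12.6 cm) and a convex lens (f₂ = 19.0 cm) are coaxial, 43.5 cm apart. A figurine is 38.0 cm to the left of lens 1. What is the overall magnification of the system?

Lens 1: 1/d_i1 = 1/(12.6) − 1/(38.0) = 0.05305, so d_i1 = 18.85 cm; m₁ = −d_i1/d_o1 = -0.4961.
d_o2 = 43.5 − (18.85) = 24.65 cm.
Lens 2: 1/d_i2 = 1/(19.0) − 1/(24.65) = 0.01206, so d_i2 = 82.89 cm; m₂ = −d_i2/d_o2 = -3.363.
m = m₁·m₂ = (-0.4961)(-3.363) = +1.67.

m = +1.67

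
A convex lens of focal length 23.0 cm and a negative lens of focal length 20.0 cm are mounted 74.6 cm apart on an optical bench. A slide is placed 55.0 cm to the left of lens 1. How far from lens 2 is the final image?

12.7 cm

Lens 1: 1/d_i1 = 1/f₁ − 1/d_o1 = 1/(23.0) − 1/(55.0) = 0.02530, so d_i1 = 39.53 cm.
The intermediate image is 39.53 cm to the right of lens 1, which is 74.6 − (39.53) = 35.07 cm to the left of lens 2, so d_o2 = +35.07 cm.
Lens 2 is diverging, so f₂ = −20.0 cm.
Lens 2: 1/d_i2 = 1/f₂ − 1/d_o2 = 1/(-20.0) − 1/(35.07) = -0.07851, so d_i2 = -12.7 cm.
The final image is virtual, 12.7 cm to the left of lens 2 (overall magnification ≈ -0.26).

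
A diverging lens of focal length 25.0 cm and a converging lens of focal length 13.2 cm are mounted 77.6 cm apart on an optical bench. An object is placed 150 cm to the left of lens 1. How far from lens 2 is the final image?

Lens 1 is diverging, so f₁ = −25.0 cm.
Lens 1: 1/d_i1 = 1/f₁ − 1/d_o1 = 1/(-25.0) − 1/(150) = -0.04667, so d_i1 = -21.43 cm.
The intermediate image is 21.43 cm to the left of lens 1 (virtual), which is 77.6 − (-21.43) = 99.03 cm to the left of lens 2, so d_o2 = +99.03 cm.
Lens 2: 1/d_i2 = 1/f₂ − 1/d_o2 = 1/(13.2) − 1/(99.03) = 0.06566, so d_i2 = 15.2 cm.
The final image is real, 15.2 cm to the right of lens 2 (overall magnification ≈ -0.022).

15.2 cm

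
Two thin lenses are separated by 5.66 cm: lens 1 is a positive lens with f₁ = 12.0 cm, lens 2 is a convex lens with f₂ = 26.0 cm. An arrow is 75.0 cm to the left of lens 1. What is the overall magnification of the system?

m = -0.143

Lens 1: 1/d_i1 = 1/(12.0) − 1/(75.0) = 0.07000, so d_i1 = 14.29 cm; m₁ = −d_i1/d_o1 = -0.1905.
d_o2 = 5.66 − (14.29) = -8.630 cm (virtual object).
Lens 2: 1/d_i2 = 1/(26.0) − 1/(-8.630) = 0.1543, so d_i2 = 6.479 cm; m₂ = −d_i2/d_o2 = +0.7508.
m = m₁·m₂ = (-0.1905)(+0.7508) = -0.143.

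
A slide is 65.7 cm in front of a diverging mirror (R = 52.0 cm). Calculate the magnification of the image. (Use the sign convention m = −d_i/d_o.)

m = +0.284

f = R/2 = 52.0/2 = 26.00 cm; for a diverging mirror, f = -26.00 cm.
1/d_i = 1/f − 1/d_o = 1/(-26.00) − 1/(65.7) = -0.05368, so d_i = -18.63 cm.
m = −d_i/d_o = −(-18.63)/(65.7) = +0.284.
The image is virtual, upright and reduced, behind the mirror.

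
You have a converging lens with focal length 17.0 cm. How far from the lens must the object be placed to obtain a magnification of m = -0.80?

m = −d_i/d_o ⇒ d_i = −m·d_o.
1/f = 1/d_o + 1/d_i = 1/d_o − 1/(m·d_o) = (1 − 1/m)/d_o, so d_o = f(1 − 1/m) = (17.00)(1 − 1/(-0.80)) = 38.2 cm.

38.2 cm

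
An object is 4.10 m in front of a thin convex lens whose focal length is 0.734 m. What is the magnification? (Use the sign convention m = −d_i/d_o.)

m = -0.218

1/d_i = 1/f − 1/d_o = 1/(0.7340) − 1/(4.10) = 1.118, so d_i = 0.8941 m.
m = −d_i/d_o = −(0.8941)/(4.10) = -0.218.
The image is real, inverted and reduced, on the far side of the lens.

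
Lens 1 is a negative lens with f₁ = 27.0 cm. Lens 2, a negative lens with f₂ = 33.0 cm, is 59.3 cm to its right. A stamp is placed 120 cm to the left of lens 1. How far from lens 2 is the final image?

Lens 1 is diverging, so f₁ = −27.0 cm.
Lens 1: 1/d_i1 = 1/f₁ − 1/d_o1 = 1/(-27.0) − 1/(120) = -0.04537, so d_i1 = -22.04 cm.
The intermediate image is 22.04 cm to the left of lens 1 (virtual), which is 59.3 − (-22.04) = 81.34 cm to the left of lens 2, so d_o2 = +81.34 cm.
Lens 2 is diverging, so f₂ = −33.0 cm.
Lens 2: 1/d_i2 = 1/f₂ − 1/d_o2 = 1/(-33.0) − 1/(81.34) = -0.04260, so d_i2 = -23.5 cm.
The final image is virtual, 23.5 cm to the left of lens 2 (overall magnification ≈ 0.053).

23.5 cm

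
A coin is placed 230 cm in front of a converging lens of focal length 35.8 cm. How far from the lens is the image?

Thin-lens equation: 1/d_i = 1/f − 1/d_o = 1/(35.80) − 1/(230) = 0.02793 − 0.004348 = 0.02359, so d_i = 42.4 cm.
The image is real, inverted and reduced, on the far side of the lens.

42.4 cm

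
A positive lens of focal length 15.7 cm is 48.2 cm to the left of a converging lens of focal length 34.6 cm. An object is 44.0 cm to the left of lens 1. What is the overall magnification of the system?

Lens 1: 1/d_i1 = 1/(15.7) − 1/(44.0) = 0.04097, so d_i1 = 24.41 cm; m₁ = −d_i1/d_o1 = -0.5548.
d_o2 = 48.2 − (24.41) = 23.79 cm.
Lens 2: 1/d_i2 = 1/(34.6) − 1/(23.79) = -0.01313, so d_i2 = -76.15 cm; m₂ = −d_i2/d_o2 = +3.201.
m = m₁·m₂ = (-0.5548)(+3.201) = -1.78.

m = -1.78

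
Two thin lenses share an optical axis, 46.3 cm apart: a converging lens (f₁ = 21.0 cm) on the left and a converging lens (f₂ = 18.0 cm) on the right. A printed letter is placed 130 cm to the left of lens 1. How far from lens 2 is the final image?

118 cm

Lens 1: 1/d_i1 = 1/f₁ − 1/d_o1 = 1/(21.0) − 1/(130) = 0.03993, so d_i1 = 25.05 cm.
The intermediate image is 25.05 cm to the right of lens 1, which is 46.3 − (25.05) = 21.25 cm to the left of lens 2, so d_o2 = +21.25 cm.
Lens 2: 1/d_i2 = 1/f₂ − 1/d_o2 = 1/(18.0) − 1/(21.25) = 0.008497, so d_i2 = 118 cm.
The final image is real, 118 cm to the right of lens 2 (overall magnification ≈ 1.1).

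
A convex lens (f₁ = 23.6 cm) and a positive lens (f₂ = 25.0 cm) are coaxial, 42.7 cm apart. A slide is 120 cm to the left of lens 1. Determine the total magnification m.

Lens 1: 1/d_i1 = 1/(23.6) − 1/(120) = 0.03404, so d_i1 = 29.38 cm; m₁ = −d_i1/d_o1 = -0.2448.
d_o2 = 42.7 − (29.38) = 13.32 cm.
Lens 2: 1/d_i2 = 1/(25.0) − 1/(13.32) = -0.03508, so d_i2 = -28.51 cm; m₂ = −d_i2/d_o2 = +2.140.
m = m₁·m₂ = (-0.2448)(+2.140) = -0.524.

m = -0.524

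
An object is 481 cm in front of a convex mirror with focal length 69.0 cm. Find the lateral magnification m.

For a convex mirror, f = -69.0 cm.
1/d_i = 1/f − 1/d_o = 1/(-69.00) − 1/(481) = -0.01657, so d_i = -60.34 cm.
m = −d_i/d_o = −(-60.34)/(481) = +0.125.
The image is virtual, upright and reduced, behind the mirror.

m = +0.125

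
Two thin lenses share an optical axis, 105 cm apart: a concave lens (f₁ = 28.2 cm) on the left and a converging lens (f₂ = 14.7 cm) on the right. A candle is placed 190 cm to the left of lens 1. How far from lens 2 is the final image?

16.6 cm

Lens 1 is diverging, so f₁ = −28.2 cm.
Lens 1: 1/d_i1 = 1/f₁ − 1/d_o1 = 1/(-28.2) − 1/(190) = -0.04072, so d_i1 = -24.56 cm.
The intermediate image is 24.56 cm to the left of lens 1 (virtual), which is 105 − (-24.56) = 129.6 cm to the left of lens 2, so d_o2 = +129.6 cm.
Lens 2: 1/d_i2 = 1/f₂ − 1/d_o2 = 1/(14.7) − 1/(129.6) = 0.06031, so d_i2 = 16.6 cm.
The final image is real, 16.6 cm to the right of lens 2 (overall magnification ≈ -0.017).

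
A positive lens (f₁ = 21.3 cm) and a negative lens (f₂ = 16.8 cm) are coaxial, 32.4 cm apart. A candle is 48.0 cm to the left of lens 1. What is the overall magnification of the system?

Lens 1: 1/d_i1 = 1/(21.3) − 1/(48.0) = 0.02612, so d_i1 = 38.29 cm; m₁ = −d_i1/d_o1 = -0.7977.
d_o2 = 32.4 − (38.29) = -5.890 cm (virtual object).
f₂ = −16.8 cm (diverging).
Lens 2: 1/d_i2 = 1/(-16.8) − 1/(-5.890) = 0.1103, so d_i2 = 9.070 cm; m₂ = −d_i2/d_o2 = +1.540.
m = m₁·m₂ = (-0.7977)(+1.540) = -1.23.

m = -1.23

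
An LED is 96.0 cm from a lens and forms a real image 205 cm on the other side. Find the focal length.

Real image ⇒ d_i = +205 cm.
1/f = 1/d_o + 1/d_i = 1/(96.0) + 1/(205) = 0.01529, so f = 65.4 cm.
Since f is positive, the lens is converging.

f = 65.4 cm (converging)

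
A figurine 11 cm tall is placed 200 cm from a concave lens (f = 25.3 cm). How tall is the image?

For a concave lens, f = -25.3 cm.
1/d_i = 1/f − 1/d_o = 1/(-25.30) − 1/(200) = -0.04453, so d_i = -22.46 cm.
m = −d_i/d_o = +0.1123.
|h_i| = |m|·h_o = 0.1123 × 11 = 1.24 cm. The image is virtual, upright and reduced, on the same side as the object.

1.24 cm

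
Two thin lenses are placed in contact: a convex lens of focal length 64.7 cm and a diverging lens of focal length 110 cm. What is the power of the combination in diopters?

P₁ = 1/f₁ = 1/(0.647 m) = +1.546 D; P₂ = 1/f₂ = 1/(-1.10 m) = -0.9091 D.
For thin lenses in contact, P = P₁ + P₂ = (+1.546) + (-0.9091) = +0.637 D.

P = +0.637 D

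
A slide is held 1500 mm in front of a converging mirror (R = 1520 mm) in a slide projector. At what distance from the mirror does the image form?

f = R/2 = 1520/2 = 760.0 mm.
Mirror equation: 1/s_i = 1/f − 1/s_o = 1/(760.0) − 1/(1500) = 0.001316 − 0.0006667 = 0.0006491, so s_i = 1540 mm.
The image is real, inverted and enlarged, in front of the mirror.

1540 mm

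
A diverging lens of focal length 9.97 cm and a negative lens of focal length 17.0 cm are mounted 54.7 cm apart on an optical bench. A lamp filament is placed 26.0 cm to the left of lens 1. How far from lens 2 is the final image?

Lens 1 is diverging, so f₁ = −9.97 cm.
Lens 1: 1/d_i1 = 1/f₁ − 1/d_o1 = 1/(-9.97) − 1/(26.0) = -0.1388, so d_i1 = -7.207 cm.
The intermediate image is 7.207 cm to the left of lens 1 (virtual), which is 54.7 − (-7.207) = 61.91 cm to the left of lens 2, so d_o2 = +61.91 cm.
Lens 2 is diverging, so f₂ = −17.0 cm.
Lens 2: 1/d_i2 = 1/f₂ − 1/d_o2 = 1/(-17.0) − 1/(61.91) = -0.07498, so d_i2 = -13.3 cm.
The final image is virtual, 13.3 cm to the left of lens 2 (overall magnification ≈ 0.060).

13.3 cm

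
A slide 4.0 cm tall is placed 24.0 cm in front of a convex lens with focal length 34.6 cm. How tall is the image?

13.1 cm

1/d_i = 1/f − 1/d_o = 1/(34.60) − 1/(24.0) = -0.01276, so d_i = -78.34 cm.
m = −d_i/d_o = +3.264.
|h_i| = |m|·h_o = 3.264 × 4.0 = 13.1 cm. The image is virtual, upright and enlarged, on the same side as the object.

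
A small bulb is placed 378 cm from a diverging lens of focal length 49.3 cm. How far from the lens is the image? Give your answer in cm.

43.6 cm

For a diverging lens, f = -49.3 cm.
Lens equation: 1/q = 1/f − 1/p = 1/(-49.30) − 1/(378) = -0.02028 − 0.002646 = -0.02293, so q = -43.6 cm.
The image is virtual, upright and reduced, on the same side as the object.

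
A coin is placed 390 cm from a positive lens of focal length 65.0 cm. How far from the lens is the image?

Lens equation: 1/d_i = 1/f − 1/d_o = 1/(65.00) − 1/(390) = 0.01538 − 0.002564 = 0.01282, so d_i = 78.0 cm.
The image is real, inverted and reduced, on the far side of the lens.

78.0 cm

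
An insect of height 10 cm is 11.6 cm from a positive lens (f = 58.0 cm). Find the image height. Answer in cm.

12.5 cm

1/d_i = 1/f − 1/d_o = 1/(58.00) − 1/(11.6) = -0.06897, so d_i = -14.50 cm.
m = −d_i/d_o = +1.250.
|h_i| = |m|·h_o = 1.250 × 10 = 12.5 cm. The image is virtual, upright and enlarged, on the same side as the object.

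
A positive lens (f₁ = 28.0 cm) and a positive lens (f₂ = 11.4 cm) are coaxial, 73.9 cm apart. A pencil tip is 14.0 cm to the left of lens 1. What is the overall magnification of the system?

Lens 1: 1/d_i1 = 1/(28.0) − 1/(14.0) = -0.03571, so d_i1 = -28.00 cm; m₁ = −d_i1/d_o1 = +2.000.
d_o2 = 73.9 − (-28.00) = 101.9 cm.
Lens 2: 1/d_i2 = 1/(11.4) − 1/(101.9) = 0.07791, so d_i2 = 12.84 cm; m₂ = −d_i2/d_o2 = -0.1260.
m = m₁·m₂ = (+2.000)(-0.1260) = -0.252.

m = -0.252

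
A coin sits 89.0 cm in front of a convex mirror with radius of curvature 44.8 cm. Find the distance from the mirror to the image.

17.9 cm

f = R/2 = 44.8/2 = 22.40 cm; for a convex mirror, f = -22.40 cm.
Mirror equation: 1/d_i = 1/f − 1/d_o = 1/(-22.40) − 1/(89.0) = -0.04464 − 0.01124 = -0.05588, so d_i = -17.9 cm.
The image is virtual, upright and reduced, behind the mirror.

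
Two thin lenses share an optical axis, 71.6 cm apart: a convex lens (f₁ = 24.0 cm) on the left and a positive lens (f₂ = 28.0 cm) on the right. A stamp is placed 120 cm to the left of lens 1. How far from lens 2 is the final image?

85.6 cm

Lens 1: 1/d_i1 = 1/f₁ − 1/d_o1 = 1/(24.0) − 1/(120) = 0.03333, so d_i1 = 30.00 cm.
The intermediate image is 30.00 cm to the right of lens 1, which is 71.6 − (30.00) = 41.60 cm to the left of lens 2, so d_o2 = +41.60 cm.
Lens 2: 1/d_i2 = 1/f₂ − 1/d_o2 = 1/(28.0) − 1/(41.60) = 0.01168, so d_i2 = 85.6 cm.
The final image is real, 85.6 cm to the right of lens 2 (overall magnification ≈ 0.51).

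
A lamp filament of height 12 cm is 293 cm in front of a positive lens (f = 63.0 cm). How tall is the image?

3.29 cm

1/d_i = 1/f − 1/d_o = 1/(63.00) − 1/(293) = 0.01246, so d_i = 80.26 cm.
m = −d_i/d_o = -0.2739.
|h_i| = |m|·h_o = 0.2739 × 12 = 3.29 cm. The image is real, inverted and reduced, on the far side of the lens.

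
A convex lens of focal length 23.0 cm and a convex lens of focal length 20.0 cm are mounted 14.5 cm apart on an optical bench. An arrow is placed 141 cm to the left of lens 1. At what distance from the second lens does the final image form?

Lens 1: 1/d_i1 = 1/f₁ − 1/d_o1 = 1/(23.0) − 1/(141) = 0.03639, so d_i1 = 27.48 cm.
The intermediate image is 27.48 cm to the right of lens 1, which lies 12.98 cm to the right of lens 2 — a virtual object — so d_o2 = −12.98 cm.
Lens 2: 1/d_i2 = 1/f₂ − 1/d_o2 = 1/(20.0) − 1/(-12.98) = 0.1270, so d_i2 = 7.87 cm.
The final image is real, 7.87 cm to the right of lens 2 (overall magnification ≈ -0.12).

7.87 cm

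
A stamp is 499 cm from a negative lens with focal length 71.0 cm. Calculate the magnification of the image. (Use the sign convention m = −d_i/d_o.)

m = +0.125

For a negative lens, f = -71.0 cm.
1/d_i = 1/f − 1/d_o = 1/(-71.00) − 1/(499) = -0.01609, so d_i = -62.16 cm.
m = −d_i/d_o = −(-62.16)/(499) = +0.125.
The image is virtual, upright and reduced, on the same side as the object.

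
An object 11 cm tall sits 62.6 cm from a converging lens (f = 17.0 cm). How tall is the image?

4.10 cm

1/d_i = 1/f − 1/d_o = 1/(17.00) − 1/(62.6) = 0.04285, so d_i = 23.34 cm.
m = −d_i/d_o = -0.3728.
|h_i| = |m|·h_o = 0.3728 × 11 = 4.10 cm. The image is real, inverted and reduced, on the far side of the lens.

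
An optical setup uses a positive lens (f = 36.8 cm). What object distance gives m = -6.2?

42.7 cm

m = −d_i/d_o ⇒ d_i = −m·d_o.
1/f = 1/d_o + 1/d_i = 1/d_o − 1/(m·d_o) = (1 − 1/m)/d_o, so d_o = f(1 − 1/m) = (36.80)(1 − 1/(-6.2)) = 42.7 cm.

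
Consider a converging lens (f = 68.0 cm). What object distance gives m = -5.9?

79.5 cm

m = −d_i/d_o ⇒ d_i = −m·d_o.
1/f = 1/d_o + 1/d_i = 1/d_o − 1/(m·d_o) = (1 − 1/m)/d_o, so d_o = f(1 − 1/m) = (68.00)(1 − 1/(-5.9)) = 79.5 cm.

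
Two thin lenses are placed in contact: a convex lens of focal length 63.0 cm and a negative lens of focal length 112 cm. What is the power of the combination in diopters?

P = +0.694 D

P₁ = 1/f₁ = 1/(0.630 m) = +1.587 D; P₂ = 1/f₂ = 1/(-1.12 m) = -0.8929 D.
For thin lenses in contact, P = P₁ + P₂ = (+1.587) + (-0.8929) = +0.694 D.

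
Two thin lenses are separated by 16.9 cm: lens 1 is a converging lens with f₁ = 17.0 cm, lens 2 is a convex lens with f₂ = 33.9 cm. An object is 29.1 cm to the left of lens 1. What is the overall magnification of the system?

Lens 1: 1/d_i1 = 1/(17.0) − 1/(29.1) = 0.02446, so d_i1 = 40.88 cm; m₁ = −d_i1/d_o1 = -1.405.
d_o2 = 16.9 − (40.88) = -23.98 cm (virtual object).
Lens 2: 1/d_i2 = 1/(33.9) − 1/(-23.98) = 0.07120, so d_i2 = 14.04 cm; m₂ = −d_i2/d_o2 = +0.5857.
m = m₁·m₂ = (-1.405)(+0.5857) = -0.823.

m = -0.823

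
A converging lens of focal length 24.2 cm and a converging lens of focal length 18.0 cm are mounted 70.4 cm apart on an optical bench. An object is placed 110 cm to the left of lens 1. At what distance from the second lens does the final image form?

33.2 cm

Lens 1: 1/d_i1 = 1/f₁ − 1/d_o1 = 1/(24.2) − 1/(110) = 0.03223, so d_i1 = 31.03 cm.
The intermediate image is 31.03 cm to the right of lens 1, which is 70.4 − (31.03) = 39.37 cm to the left of lens 2, so d_o2 = +39.37 cm.
Lens 2: 1/d_i2 = 1/f₂ − 1/d_o2 = 1/(18.0) − 1/(39.37) = 0.03016, so d_i2 = 33.2 cm.
The final image is real, 33.2 cm to the right of lens 2 (overall magnification ≈ 0.24).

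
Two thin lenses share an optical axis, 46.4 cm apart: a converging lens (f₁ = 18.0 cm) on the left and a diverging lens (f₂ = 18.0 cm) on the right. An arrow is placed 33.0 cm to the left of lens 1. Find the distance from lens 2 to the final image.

Lens 1: 1/d_i1 = 1/f₁ − 1/d_o1 = 1/(18.0) − 1/(33.0) = 0.02525, so d_i1 = 39.60 cm.
The intermediate image is 39.60 cm to the right of lens 1, which is 46.4 − (39.60) = 6.800 cm to the left of lens 2, so d_o2 = +6.800 cm.
Lens 2 is diverging, so f₂ = −18.0 cm.
Lens 2: 1/d_i2 = 1/f₂ − 1/d_o2 = 1/(-18.0) − 1/(6.800) = -0.2026, so d_i2 = -4.94 cm.
The final image is virtual, 4.94 cm to the left of lens 2 (overall magnification ≈ -0.87).

4.94 cm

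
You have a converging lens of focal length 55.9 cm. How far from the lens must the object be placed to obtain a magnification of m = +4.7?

m = −d_i/d_o ⇒ d_i = −m·d_o.
1/f = 1/d_o + 1/d_i = 1/d_o − 1/(m·d_o) = (1 − 1/m)/d_o, so d_o = f(1 − 1/m) = (55.90)(1 − 1/(+4.7)) = 44.0 cm.

44.0 cm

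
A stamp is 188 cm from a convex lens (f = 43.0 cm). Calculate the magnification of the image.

1/d_i = 1/f − 1/d_o = 1/(43.00) − 1/(188) = 0.01794, so d_i = 55.75 cm.
m = −d_i/d_o = −(55.75)/(188) = -0.297.
The image is real, inverted and reduced, on the far side of the lens.

m = -0.297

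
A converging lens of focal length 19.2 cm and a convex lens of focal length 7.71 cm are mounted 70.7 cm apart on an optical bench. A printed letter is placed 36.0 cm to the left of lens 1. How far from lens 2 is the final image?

10.4 cm

Lens 1: 1/d_i1 = 1/f₁ − 1/d_o1 = 1/(19.2) − 1/(36.0) = 0.02431, so d_i1 = 41.14 cm.
The intermediate image is 41.14 cm to the right of lens 1, which is 70.7 − (41.14) = 29.56 cm to the left of lens 2, so d_o2 = +29.56 cm.
Lens 2: 1/d_i2 = 1/f₂ − 1/d_o2 = 1/(7.71) − 1/(29.56) = 0.09587, so d_i2 = 10.4 cm.
The final image is real, 10.4 cm to the right of lens 2 (overall magnification ≈ 0.40).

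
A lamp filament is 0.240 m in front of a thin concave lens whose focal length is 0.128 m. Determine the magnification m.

For a concave lens, f = -0.128 m.
1/d_i = 1/f − 1/d_o = 1/(-0.1280) − 1/(0.240) = -11.98, so d_i = -0.08348 m.
m = −d_i/d_o = −(-0.08348)/(0.240) = +0.348.
The image is virtual, upright and reduced, on the same side as the object.

m = +0.348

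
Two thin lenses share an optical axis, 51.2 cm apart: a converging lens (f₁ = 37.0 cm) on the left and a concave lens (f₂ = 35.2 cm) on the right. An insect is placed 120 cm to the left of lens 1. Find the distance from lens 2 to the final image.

2.45 cm

Lens 1: 1/d_i1 = 1/f₁ − 1/d_o1 = 1/(37.0) − 1/(120) = 0.01869, so d_i1 = 53.49 cm.
The intermediate image is 53.49 cm to the right of lens 1, which lies 2.290 cm to the right of lens 2 — a virtual object — so d_o2 = −2.290 cm.
Lens 2 is diverging, so f₂ = −35.2 cm.
Lens 2: 1/d_i2 = 1/f₂ − 1/d_o2 = 1/(-35.2) − 1/(-2.290) = 0.4083, so d_i2 = 2.45 cm.
The final image is real, 2.45 cm to the right of lens 2 (overall magnification ≈ -0.48).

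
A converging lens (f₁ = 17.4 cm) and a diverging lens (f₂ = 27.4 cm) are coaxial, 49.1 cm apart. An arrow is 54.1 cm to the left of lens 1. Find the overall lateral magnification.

m = -0.255

Lens 1: 1/d_i1 = 1/(17.4) − 1/(54.1) = 0.03899, so d_i1 = 25.65 cm; m₁ = −d_i1/d_o1 = -0.4741.
d_o2 = 49.1 − (25.65) = 23.45 cm.
f₂ = −27.4 cm (diverging).
Lens 2: 1/d_i2 = 1/(-27.4) − 1/(23.45) = -0.07914, so d_i2 = -12.64 cm; m₂ = −d_i2/d_o2 = +0.5388.
m = m₁·m₂ = (-0.4741)(+0.5388) = -0.255.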